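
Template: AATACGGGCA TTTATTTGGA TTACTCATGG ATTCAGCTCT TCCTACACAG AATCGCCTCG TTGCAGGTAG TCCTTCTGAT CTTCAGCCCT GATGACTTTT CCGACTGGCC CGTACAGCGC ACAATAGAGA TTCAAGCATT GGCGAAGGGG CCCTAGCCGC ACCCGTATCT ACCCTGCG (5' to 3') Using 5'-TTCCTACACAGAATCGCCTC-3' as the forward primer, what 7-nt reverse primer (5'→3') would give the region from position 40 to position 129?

5'-CTCTATT-3'

The product's 3' end on the top strand is position 129.
The reverse primer anneals to the top strand over positions 123–129, i.e. to AATAGAG.
Its sequence written 5'→3' is the reverse complement: CTCTATT.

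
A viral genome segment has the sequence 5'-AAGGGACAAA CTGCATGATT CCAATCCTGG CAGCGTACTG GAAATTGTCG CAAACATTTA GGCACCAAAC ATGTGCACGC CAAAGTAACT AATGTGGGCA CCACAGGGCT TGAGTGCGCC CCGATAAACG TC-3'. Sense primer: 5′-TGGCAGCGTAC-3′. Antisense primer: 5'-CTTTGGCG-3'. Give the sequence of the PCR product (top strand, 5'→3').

5'-TGGCAGCGTACTGGAAATTGTCGCAAACATTTAGGCACCAAACATGTGCACGCCAAAG-3'

The forward primer matches the template at positions 28–38.
Taking the reverse complement of CTTTGGCG gives CGCCAAAG, found at positions 78–85 on the template; the primer anneals here to the top strand with its 3' end pointing upstream.
The product is the template from position 28 through 85 (58 bp).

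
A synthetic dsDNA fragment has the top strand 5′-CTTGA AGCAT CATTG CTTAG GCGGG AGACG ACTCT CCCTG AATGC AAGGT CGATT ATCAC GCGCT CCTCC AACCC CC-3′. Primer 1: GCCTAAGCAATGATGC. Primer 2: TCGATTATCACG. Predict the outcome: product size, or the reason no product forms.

No product — the primers' 3' ends point away from each other.

Primer 1 (GCCTAAGCAATGATGC) has reverse complement GCATCATTGCTTAGGC, which matches the top strand at positions 7–22; primer 1 anneals to the top strand there with its 3' end pointing upstream toward position 7.
Primer 2 (TCGATTATCACG) matches the top strand directly at positions 50–61; it anneals to the bottom strand with its 3' end pointing downstream toward position 61.
The 3' ends diverge (primer 1 extends toward position 1, primer 2 toward position 77), so the primers never converge on a shared product.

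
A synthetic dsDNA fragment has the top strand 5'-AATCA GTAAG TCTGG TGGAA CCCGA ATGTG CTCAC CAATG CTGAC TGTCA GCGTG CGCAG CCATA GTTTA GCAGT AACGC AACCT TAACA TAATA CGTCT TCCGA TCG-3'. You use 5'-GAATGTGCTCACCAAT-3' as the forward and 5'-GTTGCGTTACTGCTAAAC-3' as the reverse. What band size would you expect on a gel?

The forward primer matches the template at positions 24–39.
Taking the reverse complement of GTTGCGTTACTGCTAAAC gives GTTTAGCAGTAACGCAAC, found at positions 66–83 on the template; the primer anneals here to the top strand with its 3' end pointing upstream.
Product length = (reverse-primer end) − (forward-primer start) + 1 = 83 − 24 + 1 = 60 bp.

60 bp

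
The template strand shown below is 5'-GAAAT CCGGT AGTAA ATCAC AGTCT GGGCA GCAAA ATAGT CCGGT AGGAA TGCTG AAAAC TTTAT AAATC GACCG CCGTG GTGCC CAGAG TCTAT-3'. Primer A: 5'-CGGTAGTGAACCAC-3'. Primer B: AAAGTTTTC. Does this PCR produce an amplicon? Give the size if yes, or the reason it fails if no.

Primer A (CGGTAGTGAACCAC) does not match the top strand, and its reverse complement GTGGTTCACTACCG does not match either.
With no annealing site for primer A, no amplification occurs.

No product — primer A has no binding site in the template.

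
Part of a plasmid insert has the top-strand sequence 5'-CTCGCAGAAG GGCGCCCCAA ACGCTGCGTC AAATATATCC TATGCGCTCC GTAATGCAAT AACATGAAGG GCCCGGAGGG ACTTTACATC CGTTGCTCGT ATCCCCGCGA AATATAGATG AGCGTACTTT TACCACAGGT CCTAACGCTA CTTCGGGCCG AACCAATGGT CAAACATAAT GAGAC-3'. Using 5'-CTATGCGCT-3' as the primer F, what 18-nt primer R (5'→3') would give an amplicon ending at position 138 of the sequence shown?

5'-CTGTGGTAAAAGTACGCT-3'

The forward primer binds at positions 40–48; the product's 3' end on the top strand is position 138.
The reverse primer anneals to the top strand over positions 121–138, i.e. to AGCGTACTTTTACCACAG.
Its sequence written 5'→3' is the reverse complement: CTGTGGTAAAAGTACGCT.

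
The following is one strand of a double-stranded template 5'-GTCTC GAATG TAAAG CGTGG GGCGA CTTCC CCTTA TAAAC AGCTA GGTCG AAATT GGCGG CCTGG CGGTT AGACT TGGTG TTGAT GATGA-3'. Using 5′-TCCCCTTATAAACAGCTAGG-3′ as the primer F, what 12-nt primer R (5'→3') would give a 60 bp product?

The forward primer binds at positions 28–47, so a 60 bp product ends at position 28 + 60 − 1 = 87.
The reverse primer anneals to the top strand over positions 76–87, i.e. to TGGTGTTGATGA.
Its sequence written 5'→3' is the reverse complement: TCATCAACACCA.

5'-TCATCAACACCA-3'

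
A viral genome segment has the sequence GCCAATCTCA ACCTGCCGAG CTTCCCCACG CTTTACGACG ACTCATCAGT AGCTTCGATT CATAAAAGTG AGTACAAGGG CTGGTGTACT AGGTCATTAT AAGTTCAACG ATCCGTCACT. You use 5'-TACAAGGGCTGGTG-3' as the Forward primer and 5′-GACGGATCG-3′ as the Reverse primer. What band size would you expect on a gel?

45 bp

The forward primer matches the template at positions 73–86.
The reverse primer's reverse complement is CGATCCGTC, which matches the template at positions 109–117.
Product length = (reverse-primer end) − (forward-primer start) + 1 = 117 − 73 + 1 = 45 bp.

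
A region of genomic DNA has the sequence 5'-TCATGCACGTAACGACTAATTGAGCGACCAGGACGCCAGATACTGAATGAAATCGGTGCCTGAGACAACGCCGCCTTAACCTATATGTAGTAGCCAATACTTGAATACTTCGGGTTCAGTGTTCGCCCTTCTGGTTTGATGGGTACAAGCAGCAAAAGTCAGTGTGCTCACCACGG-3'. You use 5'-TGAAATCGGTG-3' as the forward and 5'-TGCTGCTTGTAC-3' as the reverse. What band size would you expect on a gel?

The forward primer matches the template at positions 48–58.
The reverse primer's reverse complement is GTACAAGCAGCA, which matches the template at positions 143–154.
Product length = (reverse-primer end) − (forward-primer start) + 1 = 154 − 48 + 1 = 107 bp.

107 bp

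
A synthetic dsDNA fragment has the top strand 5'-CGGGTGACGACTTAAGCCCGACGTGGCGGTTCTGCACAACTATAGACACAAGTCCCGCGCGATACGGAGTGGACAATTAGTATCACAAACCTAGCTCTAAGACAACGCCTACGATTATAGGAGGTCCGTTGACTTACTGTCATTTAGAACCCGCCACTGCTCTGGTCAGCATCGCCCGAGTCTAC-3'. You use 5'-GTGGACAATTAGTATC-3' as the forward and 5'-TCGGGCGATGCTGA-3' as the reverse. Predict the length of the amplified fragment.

The forward primer matches the template at positions 69–84.
Reverse complement of the reverse primer: TCAGCATCGCCCGA. This occurs on the top strand at positions 166–179.
Amplicon spans positions 69–179: 111 bp.

111 bp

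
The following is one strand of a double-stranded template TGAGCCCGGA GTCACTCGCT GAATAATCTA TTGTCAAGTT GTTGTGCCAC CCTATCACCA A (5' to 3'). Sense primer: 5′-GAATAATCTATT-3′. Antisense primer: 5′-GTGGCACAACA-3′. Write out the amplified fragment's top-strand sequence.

5'-GAATAATCTATTGTCAAGTTGTTGTGCCAC-3'

Forward primer GAATAATCTATT is found on the top strand at positions 21–32.
Taking the reverse complement of GTGGCACAACA gives TGTTGTGCCAC, found at positions 40–50 on the template; the primer anneals here to the top strand with its 3' end pointing upstream.
The product is the template from position 21 through 50 (30 bp).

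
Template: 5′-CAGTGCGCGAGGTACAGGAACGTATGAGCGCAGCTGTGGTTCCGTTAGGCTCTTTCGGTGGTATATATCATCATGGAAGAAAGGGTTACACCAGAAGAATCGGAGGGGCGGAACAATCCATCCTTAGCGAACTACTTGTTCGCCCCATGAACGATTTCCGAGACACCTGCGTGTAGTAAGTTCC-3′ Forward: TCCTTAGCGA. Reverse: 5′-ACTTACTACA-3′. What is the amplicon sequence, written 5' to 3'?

Scanning the template, TCCTTAGCGA occurs at positions 121–130; this primer anneals to the bottom strand there with its 3' end pointing downstream.
Taking the reverse complement of ACTTACTACA gives TGTAGTAAGT, found at positions 172–181 on the template; the primer anneals here to the top strand with its 3' end pointing upstream.
The product is the template from position 121 through 181 (61 bp).

5'-TCCTTAGCGAACTACTTGTTCGCCCCATGAACGATTTCCGAGACACCTGCGTGTAGTAAGT-3'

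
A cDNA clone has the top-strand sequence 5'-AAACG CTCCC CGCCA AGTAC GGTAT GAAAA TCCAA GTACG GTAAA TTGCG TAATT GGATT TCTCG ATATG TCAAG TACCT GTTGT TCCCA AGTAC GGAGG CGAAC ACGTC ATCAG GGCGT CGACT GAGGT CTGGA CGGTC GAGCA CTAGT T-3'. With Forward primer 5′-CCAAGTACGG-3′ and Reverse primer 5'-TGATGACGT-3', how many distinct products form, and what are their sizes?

Three products: 102 bp, 83 bp, 27 bp

The forward primer CCAAGTACGG matches the top strand at positions 13–22, 32–41, 88–97.
The reverse primer's reverse complement is ACGTCATCA, matching at positions 106–114.
Each forward site pairs with the reverse site to give a product ending at position 114: sizes 102, 83, 27 bp.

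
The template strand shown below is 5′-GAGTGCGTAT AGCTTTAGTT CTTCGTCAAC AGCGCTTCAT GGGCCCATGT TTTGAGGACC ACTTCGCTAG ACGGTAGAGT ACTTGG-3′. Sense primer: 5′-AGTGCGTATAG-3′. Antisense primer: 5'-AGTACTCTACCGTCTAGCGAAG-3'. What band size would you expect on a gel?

The forward primer matches the template at positions 2–12.
Taking the reverse complement of AGTACTCTACCGTCTAGCGAAG gives CTTCGCTAGACGGTAGAGTACT, found at positions 62–83 on the template; the primer anneals here to the top strand with its 3' end pointing upstream.
The product runs from position 2 to position 83, so its length is 83 − 2 + 1 = 82 bp.

82 bp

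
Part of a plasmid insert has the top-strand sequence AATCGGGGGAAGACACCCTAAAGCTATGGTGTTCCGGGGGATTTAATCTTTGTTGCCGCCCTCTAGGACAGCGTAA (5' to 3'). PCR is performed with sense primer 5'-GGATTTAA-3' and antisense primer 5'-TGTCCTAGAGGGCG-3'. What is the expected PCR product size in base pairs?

32 bp

The forward primer matches the template at positions 39–46.
Reverse complement of the reverse primer: CGCCCTCTAGGACA. This occurs on the top strand at positions 57–70.
Product length = (reverse-primer end) − (forward-primer start) + 1 = 70 − 39 + 1 = 32 bp.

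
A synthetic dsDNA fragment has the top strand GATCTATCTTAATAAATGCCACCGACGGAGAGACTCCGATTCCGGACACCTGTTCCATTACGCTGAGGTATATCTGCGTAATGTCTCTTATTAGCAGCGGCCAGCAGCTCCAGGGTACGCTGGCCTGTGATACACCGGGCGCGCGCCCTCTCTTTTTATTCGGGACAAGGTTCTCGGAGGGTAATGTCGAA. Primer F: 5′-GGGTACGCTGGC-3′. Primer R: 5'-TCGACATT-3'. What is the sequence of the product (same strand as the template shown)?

Scanning the template, GGGTACGCTGGC occurs at positions 113–124; this primer anneals to the bottom strand there with its 3' end pointing downstream.
Reverse complement of the reverse primer: AATGTCGA. This occurs on the top strand at positions 183–190.
The product is the template from position 113 through 190 (78 bp).

5'-GGGTACGCTGGCCTGTGATACACCGGGCGCGCGCCCTCTCTTTTTATTCGGGACAAGGTTCTCGGAGGGTAATGTCGA-3'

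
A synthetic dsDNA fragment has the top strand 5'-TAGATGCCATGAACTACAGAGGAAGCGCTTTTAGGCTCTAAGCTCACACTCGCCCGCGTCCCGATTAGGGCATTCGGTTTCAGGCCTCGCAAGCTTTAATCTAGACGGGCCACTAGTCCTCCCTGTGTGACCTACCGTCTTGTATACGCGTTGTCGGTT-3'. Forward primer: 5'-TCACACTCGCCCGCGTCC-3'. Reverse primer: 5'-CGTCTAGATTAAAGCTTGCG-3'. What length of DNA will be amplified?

The forward primer matches the template at positions 44–61.
Reverse complement of the reverse primer: CGCAAGCTTTAATCTAGACG. This occurs on the top strand at positions 88–107.
Product length = (reverse-primer end) − (forward-primer start) + 1 = 107 − 44 + 1 = 64 bp.

64 bp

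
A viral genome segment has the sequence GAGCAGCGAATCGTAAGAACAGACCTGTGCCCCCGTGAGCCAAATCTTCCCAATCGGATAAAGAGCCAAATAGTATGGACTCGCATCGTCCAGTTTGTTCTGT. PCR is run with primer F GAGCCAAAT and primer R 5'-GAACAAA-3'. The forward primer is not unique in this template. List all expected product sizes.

The forward primer GAGCCAAAT matches the top strand at positions 37–45, 63–71.
The reverse primer's reverse complement is TTTGTTC, matching at positions 94–100.
Each forward site pairs with the reverse site to give a product ending at position 100: sizes 64, 38 bp.

64 bp, 38 bp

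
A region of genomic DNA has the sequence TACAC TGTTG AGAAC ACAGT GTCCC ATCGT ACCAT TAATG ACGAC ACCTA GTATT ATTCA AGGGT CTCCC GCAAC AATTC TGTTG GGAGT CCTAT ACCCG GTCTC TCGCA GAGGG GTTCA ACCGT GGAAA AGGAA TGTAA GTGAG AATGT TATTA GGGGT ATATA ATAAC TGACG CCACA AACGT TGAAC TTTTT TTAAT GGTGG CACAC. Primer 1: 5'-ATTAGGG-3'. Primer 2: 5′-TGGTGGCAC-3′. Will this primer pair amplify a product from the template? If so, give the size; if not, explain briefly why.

No product — both primers anneal to the same strand and extend in the same direction.

Primer 1 (ATTAGGG) matches the top strand at positions 152–158 (3' end points downstream).
Primer 2 (TGGTGGCAC) also matches the top strand directly, at positions 200–208 — its reverse complement GTGCCACCA is not present.
Both primers anneal to the bottom strand with 3' ends pointing the same way, so neither can prime synthesis back toward the other.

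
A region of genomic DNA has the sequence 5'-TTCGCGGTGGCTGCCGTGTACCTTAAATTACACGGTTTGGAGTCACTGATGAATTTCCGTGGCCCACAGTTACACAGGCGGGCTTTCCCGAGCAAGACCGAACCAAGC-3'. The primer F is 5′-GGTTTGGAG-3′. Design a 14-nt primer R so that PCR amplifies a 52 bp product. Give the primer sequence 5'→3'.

The forward primer binds at positions 34–42, so a 52 bp product ends at position 34 + 52 − 1 = 85.
The reverse primer anneals to the top strand over positions 72–85, i.e. to ACACAGGCGGGCTT.
Its sequence written 5'→3' is the reverse complement: AAGCCCGCCTGTGT.

5'-AAGCCCGCCTGTGT-3'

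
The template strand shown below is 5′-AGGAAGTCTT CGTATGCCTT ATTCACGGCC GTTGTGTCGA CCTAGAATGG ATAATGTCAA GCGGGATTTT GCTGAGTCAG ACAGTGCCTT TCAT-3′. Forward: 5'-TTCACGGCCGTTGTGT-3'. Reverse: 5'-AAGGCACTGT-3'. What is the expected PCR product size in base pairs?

The forward primer matches the template at positions 22–37.
Reverse complement of the reverse primer: ACAGTGCCTT. This occurs on the top strand at positions 81–90.
The product runs from position 22 to position 90, so its length is 90 − 22 + 1 = 69 bp.

69 bp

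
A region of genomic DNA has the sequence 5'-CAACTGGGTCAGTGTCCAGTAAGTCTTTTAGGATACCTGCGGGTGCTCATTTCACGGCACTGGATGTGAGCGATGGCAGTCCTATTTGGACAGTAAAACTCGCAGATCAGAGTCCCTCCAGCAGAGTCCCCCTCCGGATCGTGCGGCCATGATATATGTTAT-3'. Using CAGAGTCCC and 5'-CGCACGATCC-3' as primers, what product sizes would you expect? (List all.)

38 bp, 24 bp

The forward primer CAGAGTCCC matches the top strand at positions 108–116, 122–130.
The reverse primer's reverse complement is GGATCGTGCG, matching at positions 136–145.
Each forward site pairs with the reverse site to give a product ending at position 145: sizes 38, 24 bp.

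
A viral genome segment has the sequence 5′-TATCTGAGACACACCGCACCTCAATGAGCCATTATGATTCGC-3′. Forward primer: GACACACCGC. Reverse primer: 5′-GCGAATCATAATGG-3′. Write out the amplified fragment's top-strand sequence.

The forward primer matches the template at positions 8–17.
Taking the reverse complement of GCGAATCATAATGG gives CCATTATGATTCGC, found at positions 29–42 on the template; the primer anneals here to the top strand with its 3' end pointing upstream.
The product is the template from position 8 through 42 (35 bp).

5'-GACACACCGCACCTCAATGAGCCATTATGATTCGC-3'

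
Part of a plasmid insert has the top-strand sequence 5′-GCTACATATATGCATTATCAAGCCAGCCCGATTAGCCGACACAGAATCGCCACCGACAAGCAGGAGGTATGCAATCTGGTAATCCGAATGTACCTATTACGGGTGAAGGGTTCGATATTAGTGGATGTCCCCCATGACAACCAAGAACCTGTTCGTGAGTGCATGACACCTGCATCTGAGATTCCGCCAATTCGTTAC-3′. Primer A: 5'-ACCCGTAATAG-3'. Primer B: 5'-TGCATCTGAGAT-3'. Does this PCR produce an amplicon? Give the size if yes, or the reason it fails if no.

No product — the primers' 3' ends point away from each other.

Primer A (ACCCGTAATAG) has reverse complement CTATTACGGGT, which matches the top strand at positions 94–104; primer A anneals to the top strand there with its 3' end pointing upstream toward position 94.
Primer B (TGCATCTGAGAT) matches the top strand directly at positions 171–182; it anneals to the bottom strand with its 3' end pointing downstream toward position 182.
The 3' ends diverge (primer A extends toward position 1, primer B toward position 198), so the primers never converge on a shared product.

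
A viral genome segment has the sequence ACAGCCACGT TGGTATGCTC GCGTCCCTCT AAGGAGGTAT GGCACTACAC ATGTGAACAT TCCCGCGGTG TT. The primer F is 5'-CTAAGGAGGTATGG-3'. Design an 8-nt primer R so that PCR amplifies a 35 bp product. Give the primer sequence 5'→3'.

The forward primer binds at positions 29–42, so a 35 bp product ends at position 29 + 35 − 1 = 63.
The reverse primer anneals to the top strand over positions 56–63, i.e. to AACATTCC.
Its sequence written 5'→3' is the reverse complement: GGAATGTT.

5'-GGAATGTT-3'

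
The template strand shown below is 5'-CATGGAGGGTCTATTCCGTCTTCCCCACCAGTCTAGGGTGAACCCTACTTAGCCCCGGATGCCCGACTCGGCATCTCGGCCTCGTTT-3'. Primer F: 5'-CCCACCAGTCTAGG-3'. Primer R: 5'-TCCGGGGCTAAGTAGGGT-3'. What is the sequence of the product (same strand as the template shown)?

The forward primer matches the template at positions 24–37.
Reverse complement of the reverse primer: ACCCTACTTAGCCCCGGA. This occurs on the top strand at positions 42–59.
The product is the template from position 24 through 59 (36 bp).

5'-CCCACCAGTCTAGGGTGAACCCTACTTAGCCCCGGA-3'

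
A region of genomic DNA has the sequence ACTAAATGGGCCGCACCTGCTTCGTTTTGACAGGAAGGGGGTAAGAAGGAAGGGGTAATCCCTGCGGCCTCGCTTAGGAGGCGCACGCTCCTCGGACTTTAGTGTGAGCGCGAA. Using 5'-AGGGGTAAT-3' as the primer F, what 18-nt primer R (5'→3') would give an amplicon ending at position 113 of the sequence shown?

5'-TCGCGCTCACACTAAAGT-3'

The forward primer binds at positions 51–59; the product's 3' end on the top strand is position 113.
The reverse primer anneals to the top strand over positions 96–113, i.e. to ACTTTAGTGTGAGCGCGA.
Its sequence written 5'→3' is the reverse complement: TCGCGCTCACACTAAAGT.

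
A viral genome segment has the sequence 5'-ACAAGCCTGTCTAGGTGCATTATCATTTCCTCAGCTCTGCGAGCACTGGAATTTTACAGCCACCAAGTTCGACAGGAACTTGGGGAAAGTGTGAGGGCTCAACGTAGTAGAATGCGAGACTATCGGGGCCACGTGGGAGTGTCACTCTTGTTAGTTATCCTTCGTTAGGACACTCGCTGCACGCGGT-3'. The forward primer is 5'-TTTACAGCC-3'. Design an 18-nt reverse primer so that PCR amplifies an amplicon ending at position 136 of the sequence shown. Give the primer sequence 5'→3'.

The forward primer binds at positions 53–61; the product's 3' end on the top strand is position 136.
The reverse primer anneals to the top strand over positions 119–136, i.e. to ACTATCGGGGCCACGTGG.
Its sequence written 5'→3' is the reverse complement: CCACGTGGCCCCGATAGT.

5'-CCACGTGGCCCCGATAGT-3'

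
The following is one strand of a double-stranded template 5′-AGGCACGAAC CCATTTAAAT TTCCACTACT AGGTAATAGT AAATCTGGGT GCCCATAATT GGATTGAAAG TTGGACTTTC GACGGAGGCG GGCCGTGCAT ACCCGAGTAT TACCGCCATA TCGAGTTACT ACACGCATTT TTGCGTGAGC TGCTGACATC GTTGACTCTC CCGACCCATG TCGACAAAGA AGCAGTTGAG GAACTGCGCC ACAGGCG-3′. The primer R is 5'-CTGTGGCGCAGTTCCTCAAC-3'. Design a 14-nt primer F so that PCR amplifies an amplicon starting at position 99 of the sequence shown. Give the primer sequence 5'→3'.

5'-ATACCCGAGTATTA-3'

The reverse primer's reverse complement GTTGAGGAACTGCGCCACAG matches the template at positions 195–214; the product starts at position 99.
The forward primer is identical to the top strand over positions 99–112: ATACCCGAGTATTA.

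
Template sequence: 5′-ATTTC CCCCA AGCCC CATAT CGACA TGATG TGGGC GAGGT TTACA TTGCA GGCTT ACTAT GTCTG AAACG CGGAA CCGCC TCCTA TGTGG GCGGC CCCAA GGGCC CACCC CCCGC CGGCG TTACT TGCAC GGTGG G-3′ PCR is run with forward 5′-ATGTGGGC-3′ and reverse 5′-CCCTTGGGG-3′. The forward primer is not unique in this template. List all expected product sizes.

76 bp, 19 bp

The forward primer ATGTGGGC matches the top strand at positions 28–35, 85–92.
The reverse primer's reverse complement is CCCCAAGGG, matching at positions 95–103.
Each forward site pairs with the reverse site to give a product ending at position 103: sizes 76, 19 bp.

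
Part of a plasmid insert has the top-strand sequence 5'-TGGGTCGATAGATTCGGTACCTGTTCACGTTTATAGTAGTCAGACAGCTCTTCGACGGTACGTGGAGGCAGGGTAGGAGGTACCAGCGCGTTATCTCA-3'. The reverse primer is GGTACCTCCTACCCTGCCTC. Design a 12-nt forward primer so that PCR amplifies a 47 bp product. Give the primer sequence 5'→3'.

The reverse primer's reverse complement GAGGCAGGGTAGGAGGTACC matches the template at positions 65–84, so the product ends at position 84.
A 47 bp product then starts at position 84 − 47 + 1 = 38.
The forward primer is identical to the top strand there: AGTCAGACAGCT.

5'-AGTCAGACAGCT-3'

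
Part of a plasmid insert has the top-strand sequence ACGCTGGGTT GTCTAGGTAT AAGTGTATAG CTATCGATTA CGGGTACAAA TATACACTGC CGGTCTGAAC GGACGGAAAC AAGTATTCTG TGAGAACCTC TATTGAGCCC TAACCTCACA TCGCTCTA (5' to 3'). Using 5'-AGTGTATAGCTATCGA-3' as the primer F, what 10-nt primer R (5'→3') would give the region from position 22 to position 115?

The product's 3' end on the top strand is position 115.
The reverse primer anneals to the top strand over positions 106–115, i.e. to AGCCCTAACC.
Its sequence written 5'→3' is the reverse complement: GGTTAGGGCT.

5'-GGTTAGGGCT-3'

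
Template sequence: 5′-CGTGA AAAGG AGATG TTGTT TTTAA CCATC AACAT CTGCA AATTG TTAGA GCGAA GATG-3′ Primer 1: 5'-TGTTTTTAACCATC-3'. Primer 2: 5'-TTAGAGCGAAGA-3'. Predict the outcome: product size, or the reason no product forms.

No product — both primers anneal to the same strand and extend in the same direction.

Primer 1 (TGTTTTTAACCATC) matches the top strand at positions 17–30 (3' end points downstream).
Primer 2 (TTAGAGCGAAGA) also matches the top strand directly, at positions 46–57 — its reverse complement TCTTCGCTCTAA is not present.
Both primers anneal to the bottom strand with 3' ends pointing the same way, so neither can prime synthesis back toward the other.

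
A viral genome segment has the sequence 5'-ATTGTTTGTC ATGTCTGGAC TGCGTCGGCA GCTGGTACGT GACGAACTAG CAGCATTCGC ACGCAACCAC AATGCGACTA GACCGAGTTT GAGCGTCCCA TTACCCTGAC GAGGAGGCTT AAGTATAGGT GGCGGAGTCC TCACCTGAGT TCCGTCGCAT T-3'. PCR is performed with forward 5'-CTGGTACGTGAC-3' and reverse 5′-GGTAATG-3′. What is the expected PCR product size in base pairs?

Scanning the template, CTGGTACGTGAC occurs at positions 32–43; this primer anneals to the bottom strand there with its 3' end pointing downstream.
Taking the reverse complement of GGTAATG gives CATTACC, found at positions 99–105 on the template; the primer anneals here to the top strand with its 3' end pointing upstream.
Product length = (reverse-primer end) − (forward-primer start) + 1 = 105 − 32 + 1 = 74 bp.

74 bp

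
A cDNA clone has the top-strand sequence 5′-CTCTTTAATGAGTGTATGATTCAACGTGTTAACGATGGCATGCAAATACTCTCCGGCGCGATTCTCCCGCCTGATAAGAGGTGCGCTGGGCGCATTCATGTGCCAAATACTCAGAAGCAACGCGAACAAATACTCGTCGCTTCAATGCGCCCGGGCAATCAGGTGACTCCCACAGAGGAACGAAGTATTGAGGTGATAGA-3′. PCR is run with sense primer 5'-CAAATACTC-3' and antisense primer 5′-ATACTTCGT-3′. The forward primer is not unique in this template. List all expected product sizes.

146 bp, 85 bp, 62 bp

The forward primer CAAATACTC matches the top strand at positions 43–51, 104–112, 127–135.
The reverse primer's reverse complement is ACGAAGTAT, matching at positions 180–188.
Each forward site pairs with the reverse site to give a product ending at position 188: sizes 146, 85, 62 bp.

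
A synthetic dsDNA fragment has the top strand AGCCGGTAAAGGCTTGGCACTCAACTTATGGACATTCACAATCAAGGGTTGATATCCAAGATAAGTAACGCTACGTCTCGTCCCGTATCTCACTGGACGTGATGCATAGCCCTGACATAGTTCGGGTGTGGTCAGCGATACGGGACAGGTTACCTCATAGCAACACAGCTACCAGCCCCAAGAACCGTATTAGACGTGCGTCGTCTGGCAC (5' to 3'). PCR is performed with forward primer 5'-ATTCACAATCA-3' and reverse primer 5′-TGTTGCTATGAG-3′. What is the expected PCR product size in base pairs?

132 bp

Forward primer ATTCACAATCA is found on the top strand at positions 34–44.
The reverse primer's reverse complement is CTCATAGCAACA, which matches the template at positions 154–165.
Product length = (reverse-primer end) − (forward-primer start) + 1 = 165 − 34 + 1 = 132 bp.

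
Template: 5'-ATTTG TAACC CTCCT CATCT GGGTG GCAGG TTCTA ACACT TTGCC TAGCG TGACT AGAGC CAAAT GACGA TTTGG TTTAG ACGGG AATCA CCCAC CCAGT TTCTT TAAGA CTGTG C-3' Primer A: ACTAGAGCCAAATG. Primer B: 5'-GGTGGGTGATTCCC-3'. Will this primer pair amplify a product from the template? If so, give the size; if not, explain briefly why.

Primer A (ACTAGAGCCAAATG) matches the top strand at positions 53–66; it acts as a forward primer.
Primer B's reverse complement is GGGAATCACCCACC, matching the top strand at positions 83–96; it acts as a reverse primer.
The 3' ends face each other across positions 53–96, giving a 44 bp product.

Yes — a 44 bp product.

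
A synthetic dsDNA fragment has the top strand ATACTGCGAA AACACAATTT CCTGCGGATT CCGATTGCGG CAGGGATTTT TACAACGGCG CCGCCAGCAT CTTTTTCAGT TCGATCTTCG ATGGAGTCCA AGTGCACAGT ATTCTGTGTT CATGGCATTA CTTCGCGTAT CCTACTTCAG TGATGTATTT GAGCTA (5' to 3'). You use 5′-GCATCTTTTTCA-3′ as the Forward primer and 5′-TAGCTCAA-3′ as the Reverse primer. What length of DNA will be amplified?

Scanning the template, GCATCTTTTTCA occurs at positions 67–78; this primer anneals to the bottom strand there with its 3' end pointing downstream.
The reverse primer's reverse complement is TTGAGCTA, which matches the template at positions 159–166.
Amplicon spans positions 67–166: 100 bp.

100 bp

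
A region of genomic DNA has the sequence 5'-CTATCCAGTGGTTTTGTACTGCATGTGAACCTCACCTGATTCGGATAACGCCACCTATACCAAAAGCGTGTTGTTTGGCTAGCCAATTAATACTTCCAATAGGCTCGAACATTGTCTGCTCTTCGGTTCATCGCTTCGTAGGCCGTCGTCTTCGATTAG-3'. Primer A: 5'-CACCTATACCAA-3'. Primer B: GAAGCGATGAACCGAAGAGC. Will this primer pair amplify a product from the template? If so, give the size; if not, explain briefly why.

Primer A (CACCTATACCAA) matches the top strand at positions 52–63; it acts as a forward primer.
Primer B's reverse complement is GCTCTTCGGTTCATCGCTTC, matching the top strand at positions 118–137; it acts as a reverse primer.
The 3' ends face each other across positions 52–137, giving an 86 bp product.

Yes — an 86 bp product.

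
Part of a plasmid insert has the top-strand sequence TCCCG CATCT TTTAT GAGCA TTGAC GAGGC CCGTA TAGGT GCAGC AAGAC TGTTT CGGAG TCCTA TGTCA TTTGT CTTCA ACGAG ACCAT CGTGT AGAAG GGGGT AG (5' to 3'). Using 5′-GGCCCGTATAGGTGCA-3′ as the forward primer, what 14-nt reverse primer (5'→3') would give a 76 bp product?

5'-CCCCTTCTACACGA-3'

The forward primer binds at positions 28–43, so a 76 bp product ends at position 28 + 76 − 1 = 103.
The reverse primer anneals to the top strand over positions 90–103, i.e. to TCGTGTAGAAGGGG.
Its sequence written 5'→3' is the reverse complement: CCCCTTCTACACGA.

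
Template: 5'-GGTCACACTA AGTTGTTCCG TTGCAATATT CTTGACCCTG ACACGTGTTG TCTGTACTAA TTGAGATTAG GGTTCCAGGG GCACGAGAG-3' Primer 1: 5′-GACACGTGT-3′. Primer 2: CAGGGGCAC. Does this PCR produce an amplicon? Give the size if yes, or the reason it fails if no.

No product — both primers anneal to the same strand and extend in the same direction.

Primer 1 (GACACGTGT) matches the top strand at positions 40–48 (3' end points downstream).
Primer 2 (CAGGGGCAC) also matches the top strand directly, at positions 76–84 — its reverse complement GTGCCCCTG is not present.
Both primers anneal to the bottom strand with 3' ends pointing the same way, so neither can prime synthesis back toward the other.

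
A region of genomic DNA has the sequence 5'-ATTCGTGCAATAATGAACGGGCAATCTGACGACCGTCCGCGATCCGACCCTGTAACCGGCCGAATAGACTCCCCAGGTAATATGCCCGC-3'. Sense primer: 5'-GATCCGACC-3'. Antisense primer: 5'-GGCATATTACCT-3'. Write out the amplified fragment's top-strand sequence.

5'-GATCCGACCCTGTAACCGGCCGAATAGACTCCCCAGGTAATATGCC-3'

Scanning the template, GATCCGACC occurs at positions 41–49; this primer anneals to the bottom strand there with its 3' end pointing downstream.
Reverse complement of the reverse primer: AGGTAATATGCC. This occurs on the top strand at positions 75–86.
The product is the template from position 41 through 86 (46 bp).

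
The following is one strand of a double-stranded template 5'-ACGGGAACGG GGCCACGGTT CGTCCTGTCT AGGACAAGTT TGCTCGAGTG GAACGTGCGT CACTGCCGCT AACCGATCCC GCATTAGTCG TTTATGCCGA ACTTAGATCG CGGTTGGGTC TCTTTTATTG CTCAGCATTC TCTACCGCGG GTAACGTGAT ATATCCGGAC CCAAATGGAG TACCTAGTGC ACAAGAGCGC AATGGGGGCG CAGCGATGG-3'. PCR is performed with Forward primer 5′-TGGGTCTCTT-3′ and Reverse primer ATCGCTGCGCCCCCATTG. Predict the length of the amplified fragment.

103 bp

Scanning the template, TGGGTCTCTT occurs at positions 115–124; this primer anneals to the bottom strand there with its 3' end pointing downstream.
Taking the reverse complement of ATCGCTGCGCCCCCATTG gives CAATGGGGGCGCAGCGAT, found at positions 200–217 on the template; the primer anneals here to the top strand with its 3' end pointing upstream.
Product length = (reverse-primer end) − (forward-primer start) + 1 = 217 − 115 + 1 = 103 bp.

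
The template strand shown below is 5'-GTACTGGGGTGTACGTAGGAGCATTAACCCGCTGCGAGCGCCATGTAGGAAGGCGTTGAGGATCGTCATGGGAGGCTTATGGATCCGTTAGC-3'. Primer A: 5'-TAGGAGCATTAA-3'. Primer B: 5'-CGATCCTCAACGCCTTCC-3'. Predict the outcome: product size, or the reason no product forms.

Primer A (TAGGAGCATTAA) matches the top strand at positions 16–27; it acts as a forward primer.
Primer B's reverse complement is GGAAGGCGTTGAGGATCG, matching the top strand at positions 48–65; it acts as a reverse primer.
The 3' ends face each other across positions 16–65, giving a 50 bp product.

Yes — a 50 bp product.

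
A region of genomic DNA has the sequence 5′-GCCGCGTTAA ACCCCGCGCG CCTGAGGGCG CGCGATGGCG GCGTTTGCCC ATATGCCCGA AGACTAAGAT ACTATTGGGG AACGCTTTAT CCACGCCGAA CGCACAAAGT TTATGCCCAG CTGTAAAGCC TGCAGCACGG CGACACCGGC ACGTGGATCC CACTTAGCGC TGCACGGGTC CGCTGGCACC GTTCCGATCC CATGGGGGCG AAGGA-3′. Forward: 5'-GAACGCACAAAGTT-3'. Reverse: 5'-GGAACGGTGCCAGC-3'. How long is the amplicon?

Scanning the template, GAACGCACAAAGTT occurs at positions 98–111; this primer anneals to the bottom strand there with its 3' end pointing downstream.
The reverse primer's reverse complement is GCTGGCACCGTTCC, which matches the template at positions 182–195.
The product runs from position 98 to position 195, so its length is 195 − 98 + 1 = 98 bp.

98 bp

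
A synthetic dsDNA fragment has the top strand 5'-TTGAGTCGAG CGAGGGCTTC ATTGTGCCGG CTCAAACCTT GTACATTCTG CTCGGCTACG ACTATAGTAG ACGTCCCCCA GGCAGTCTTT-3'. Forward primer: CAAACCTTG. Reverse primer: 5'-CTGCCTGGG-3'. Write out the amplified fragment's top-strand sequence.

5'-CAAACCTTGTACATTCTGCTCGGCTACGACTATAGTAGACGTCCCCCAGGCAG-3'

Forward primer CAAACCTTG is found on the top strand at positions 33–41.
Reverse complement of the reverse primer: CCCAGGCAG. This occurs on the top strand at positions 77–85.
The product is the template from position 33 through 85 (53 bp).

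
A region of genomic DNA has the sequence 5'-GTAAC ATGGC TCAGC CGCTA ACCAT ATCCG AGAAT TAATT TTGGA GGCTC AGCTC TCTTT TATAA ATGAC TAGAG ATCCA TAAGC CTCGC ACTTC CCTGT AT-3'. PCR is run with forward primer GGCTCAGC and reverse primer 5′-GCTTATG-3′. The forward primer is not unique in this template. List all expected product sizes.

78 bp, 40 bp

The forward primer GGCTCAGC matches the top strand at positions 8–15, 46–53.
The reverse primer's reverse complement is CATAAGC, matching at positions 79–85.
Each forward site pairs with the reverse site to give a product ending at position 85: sizes 78, 40 bp.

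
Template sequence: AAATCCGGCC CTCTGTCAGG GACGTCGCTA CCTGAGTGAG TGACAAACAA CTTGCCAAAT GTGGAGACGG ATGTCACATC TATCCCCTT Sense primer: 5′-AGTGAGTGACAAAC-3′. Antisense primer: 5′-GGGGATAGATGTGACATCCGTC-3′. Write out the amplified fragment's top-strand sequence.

5'-AGTGAGTGACAAACAACTTGCCAAATGTGGAGACGGATGTCACATCTATCCCC-3'

The forward primer matches the template at positions 35–48.
Reverse complement of the reverse primer: GACGGATGTCACATCTATCCCC. This occurs on the top strand at positions 66–87.
The product is the template from position 35 through 87 (53 bp).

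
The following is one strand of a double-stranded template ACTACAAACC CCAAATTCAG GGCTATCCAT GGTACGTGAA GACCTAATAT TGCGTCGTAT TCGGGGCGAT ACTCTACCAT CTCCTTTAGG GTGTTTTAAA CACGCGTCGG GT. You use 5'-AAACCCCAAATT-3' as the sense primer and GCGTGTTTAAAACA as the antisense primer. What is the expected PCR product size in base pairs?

Forward primer AAACCCCAAATT is found on the top strand at positions 6–17.
Reverse complement of the reverse primer: TGTTTTAAACACGC. This occurs on the top strand at positions 92–105.
Amplicon spans positions 6–105: 100 bp.

100 bp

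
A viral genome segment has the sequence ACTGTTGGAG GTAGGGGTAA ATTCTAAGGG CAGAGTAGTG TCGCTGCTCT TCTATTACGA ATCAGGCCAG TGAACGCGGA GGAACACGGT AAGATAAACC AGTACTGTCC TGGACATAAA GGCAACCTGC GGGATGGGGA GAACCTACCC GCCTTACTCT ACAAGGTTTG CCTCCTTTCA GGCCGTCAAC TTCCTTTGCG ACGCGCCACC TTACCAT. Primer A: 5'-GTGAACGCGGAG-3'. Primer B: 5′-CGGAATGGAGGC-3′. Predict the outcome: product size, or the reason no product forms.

Primer B (CGGAATGGAGGC) does not match the top strand, and its reverse complement GCCTCCATTCCG does not match either.
With no annealing site for primer B, no amplification occurs.

No product — primer B has no binding site in the template.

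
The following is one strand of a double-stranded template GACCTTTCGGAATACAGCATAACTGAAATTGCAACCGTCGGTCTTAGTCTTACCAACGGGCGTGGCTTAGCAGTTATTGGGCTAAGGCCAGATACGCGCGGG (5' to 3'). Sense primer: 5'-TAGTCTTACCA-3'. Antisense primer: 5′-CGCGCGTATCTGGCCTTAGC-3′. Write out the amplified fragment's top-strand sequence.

5'-TAGTCTTACCAACGGGCGTGGCTTAGCAGTTATTGGGCTAAGGCCAGATACGCGCG-3'

The forward primer matches the template at positions 45–55.
Reverse complement of the reverse primer: GCTAAGGCCAGATACGCGCG. This occurs on the top strand at positions 81–100.
The product is the template from position 45 through 100 (56 bp).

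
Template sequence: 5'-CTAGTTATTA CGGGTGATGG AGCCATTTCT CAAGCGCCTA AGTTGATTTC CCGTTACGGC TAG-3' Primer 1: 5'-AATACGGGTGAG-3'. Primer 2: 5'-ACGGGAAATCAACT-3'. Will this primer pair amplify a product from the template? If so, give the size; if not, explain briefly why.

Primer 1 (AATACGGGTGAG) does not match the top strand, and its reverse complement CTCACCCGTATT does not match either.
With no annealing site for primer 1, no amplification occurs.

No product — primer 1 has no binding site in the template.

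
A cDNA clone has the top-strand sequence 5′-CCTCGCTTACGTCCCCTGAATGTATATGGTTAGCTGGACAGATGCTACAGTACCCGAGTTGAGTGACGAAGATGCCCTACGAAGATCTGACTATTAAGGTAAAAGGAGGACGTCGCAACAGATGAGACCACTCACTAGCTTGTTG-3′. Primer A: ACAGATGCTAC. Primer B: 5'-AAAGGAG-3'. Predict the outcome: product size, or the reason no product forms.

Primer A (ACAGATGCTAC) matches the top strand at positions 38–48 (3' end points downstream).
Primer B (AAAGGAG) also matches the top strand directly, at positions 102–108 — its reverse complement CTCCTTT is not present.
Both primers anneal to the bottom strand with 3' ends pointing the same way, so neither can prime synthesis back toward the other.

No product — both primers anneal to the same strand and extend in the same direction.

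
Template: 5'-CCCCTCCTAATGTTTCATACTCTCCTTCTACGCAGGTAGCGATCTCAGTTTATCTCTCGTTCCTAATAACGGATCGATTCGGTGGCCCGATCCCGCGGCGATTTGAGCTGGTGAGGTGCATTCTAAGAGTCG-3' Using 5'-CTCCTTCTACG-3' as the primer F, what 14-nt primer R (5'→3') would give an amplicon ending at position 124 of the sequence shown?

The forward primer binds at positions 22–32; the product's 3' end on the top strand is position 124.
The reverse primer anneals to the top strand over positions 111–124, i.e. to GTGAGGTGCATTCT.
Its sequence written 5'→3' is the reverse complement: AGAATGCACCTCAC.

5'-AGAATGCACCTCAC-3'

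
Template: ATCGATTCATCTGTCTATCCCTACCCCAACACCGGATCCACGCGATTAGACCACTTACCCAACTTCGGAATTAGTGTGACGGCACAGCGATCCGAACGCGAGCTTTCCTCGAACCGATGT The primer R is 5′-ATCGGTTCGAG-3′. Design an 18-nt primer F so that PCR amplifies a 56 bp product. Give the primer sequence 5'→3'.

The reverse primer's reverse complement CTCGAACCGAT matches the template at positions 108–118, so the product ends at position 118.
A 56 bp product then starts at position 118 − 56 + 1 = 63.
The forward primer is identical to the top strand there: CTTCGGAATTAGTGTGAC.

5'-CTTCGGAATTAGTGTGAC-3'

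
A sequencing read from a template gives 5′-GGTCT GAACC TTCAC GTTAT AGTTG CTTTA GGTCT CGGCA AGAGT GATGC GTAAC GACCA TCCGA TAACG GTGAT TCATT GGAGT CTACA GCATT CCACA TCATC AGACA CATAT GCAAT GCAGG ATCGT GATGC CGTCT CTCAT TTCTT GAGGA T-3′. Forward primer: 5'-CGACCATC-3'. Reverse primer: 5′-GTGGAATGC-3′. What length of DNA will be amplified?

45 bp

Forward primer CGACCATC is found on the top strand at positions 55–62.
Taking the reverse complement of GTGGAATGC gives GCATTCCAC, found at positions 91–99 on the template; the primer anneals here to the top strand with its 3' end pointing upstream.
Product length = (reverse-primer end) − (forward-primer start) + 1 = 99 − 55 + 1 = 45 bp.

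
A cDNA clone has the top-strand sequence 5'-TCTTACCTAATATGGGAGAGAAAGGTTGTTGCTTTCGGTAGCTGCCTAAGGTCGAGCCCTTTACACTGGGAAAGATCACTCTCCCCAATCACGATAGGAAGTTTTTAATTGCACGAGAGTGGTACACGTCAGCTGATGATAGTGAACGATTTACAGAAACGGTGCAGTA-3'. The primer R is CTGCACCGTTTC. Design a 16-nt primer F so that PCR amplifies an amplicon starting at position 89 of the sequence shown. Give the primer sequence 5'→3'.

The reverse primer's reverse complement GAAACGGTGCAG matches the template at positions 156–167; the product starts at position 89.
The forward primer is identical to the top strand over positions 89–104: TCACGATAGGAAGTTT.

5'-TCACGATAGGAAGTTT-3'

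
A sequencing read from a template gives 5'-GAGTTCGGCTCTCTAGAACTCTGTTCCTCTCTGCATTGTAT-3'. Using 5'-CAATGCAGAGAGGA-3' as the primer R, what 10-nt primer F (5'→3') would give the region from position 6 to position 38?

5'-CGGCTCTCTA-3'

The reverse primer's reverse complement TCCTCTCTGCATTG matches the template at positions 25–38; the product starts at position 6.
The forward primer is identical to the top strand over positions 6–15: CGGCTCTCTA.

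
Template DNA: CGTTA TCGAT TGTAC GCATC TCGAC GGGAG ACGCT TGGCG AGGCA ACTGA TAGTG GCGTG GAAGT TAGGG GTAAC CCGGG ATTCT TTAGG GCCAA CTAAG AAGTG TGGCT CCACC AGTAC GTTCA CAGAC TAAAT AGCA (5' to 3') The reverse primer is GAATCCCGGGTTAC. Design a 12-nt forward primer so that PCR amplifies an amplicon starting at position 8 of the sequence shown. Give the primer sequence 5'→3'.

5'-GATTGTACGCAT-3'

The reverse primer's reverse complement GTAACCCGGGATTC matches the template at positions 71–84; the product starts at position 8.
The forward primer is identical to the top strand over positions 8–19: GATTGTACGCAT.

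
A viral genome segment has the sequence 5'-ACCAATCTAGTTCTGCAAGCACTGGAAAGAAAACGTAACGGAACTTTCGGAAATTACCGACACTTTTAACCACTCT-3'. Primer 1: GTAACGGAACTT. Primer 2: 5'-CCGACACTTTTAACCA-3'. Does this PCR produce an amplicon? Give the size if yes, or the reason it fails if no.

No product — both primers anneal to the same strand and extend in the same direction.

Primer 1 (GTAACGGAACTT) matches the top strand at positions 35–46 (3' end points downstream).
Primer 2 (CCGACACTTTTAACCA) also matches the top strand directly, at positions 57–72 — its reverse complement TGGTTAAAAGTGTCGG is not present.
Both primers anneal to the bottom strand with 3' ends pointing the same way, so neither can prime synthesis back toward the other.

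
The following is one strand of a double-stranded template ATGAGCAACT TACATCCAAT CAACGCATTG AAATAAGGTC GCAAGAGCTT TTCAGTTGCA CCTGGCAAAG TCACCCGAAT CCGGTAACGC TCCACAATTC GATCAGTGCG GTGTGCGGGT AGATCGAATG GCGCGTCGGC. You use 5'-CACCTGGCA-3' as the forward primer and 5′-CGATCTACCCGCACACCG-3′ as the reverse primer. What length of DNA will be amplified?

Forward primer CACCTGGCA is found on the top strand at positions 59–67.
Reverse complement of the reverse primer: CGGTGTGCGGGTAGATCG. This occurs on the top strand at positions 109–126.
The product runs from position 59 to position 126, so its length is 126 − 59 + 1 = 68 bp.

68 bp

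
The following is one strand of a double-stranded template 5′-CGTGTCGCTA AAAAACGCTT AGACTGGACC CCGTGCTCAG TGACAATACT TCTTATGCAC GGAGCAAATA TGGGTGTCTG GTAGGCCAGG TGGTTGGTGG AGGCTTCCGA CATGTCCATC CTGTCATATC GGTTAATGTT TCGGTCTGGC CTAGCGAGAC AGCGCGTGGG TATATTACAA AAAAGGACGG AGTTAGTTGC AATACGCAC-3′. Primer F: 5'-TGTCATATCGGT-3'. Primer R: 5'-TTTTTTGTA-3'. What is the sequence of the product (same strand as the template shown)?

Scanning the template, TGTCATATCGGT occurs at positions 122–133; this primer anneals to the bottom strand there with its 3' end pointing downstream.
The reverse primer's reverse complement is TACAAAAAA, which matches the template at positions 176–184.
The product is the template from position 122 through 184 (63 bp).

5'-TGTCATATCGGTTAATGTTTCGGTCTGGCCTAGCGAGACAGCGCGTGGGTATATTACAAAAAA-3'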